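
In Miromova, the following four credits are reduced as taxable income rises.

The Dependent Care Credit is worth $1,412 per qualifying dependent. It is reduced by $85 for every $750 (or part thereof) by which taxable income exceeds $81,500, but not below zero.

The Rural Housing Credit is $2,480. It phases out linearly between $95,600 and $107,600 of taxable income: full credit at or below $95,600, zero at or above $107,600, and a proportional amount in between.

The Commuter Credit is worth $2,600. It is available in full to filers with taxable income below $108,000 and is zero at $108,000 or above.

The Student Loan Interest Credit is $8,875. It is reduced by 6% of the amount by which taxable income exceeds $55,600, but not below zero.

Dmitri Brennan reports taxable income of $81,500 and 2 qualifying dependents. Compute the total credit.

Dependent Care Credit: base = 2 × $1,412 = $2,824. $81,500 is at or below the $81,500 threshold, so the full $2,824 applies.
Rural Housing Credit: $81,500 is at or below the $95,600 threshold, so the full $2,480 applies.
Commuter Credit: $81,500 is below the $108,000 cutoff, so the full $2,600 applies.
Student Loan Interest Credit: 6% of the $25,900 excess over $55,600 is $1,554; credit = $8,875 − $1,554 = $7,321.
Total: $2,824 + $2,480 + $2,600 + $7,321 = $15,225.

$15,225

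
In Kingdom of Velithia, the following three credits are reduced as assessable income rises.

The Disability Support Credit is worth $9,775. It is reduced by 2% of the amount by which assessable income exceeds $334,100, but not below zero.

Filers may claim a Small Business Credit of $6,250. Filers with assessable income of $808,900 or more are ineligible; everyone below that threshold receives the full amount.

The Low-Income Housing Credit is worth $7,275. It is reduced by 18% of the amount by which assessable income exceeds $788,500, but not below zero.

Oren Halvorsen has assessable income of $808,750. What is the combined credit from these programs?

$10,162

Disability Support Credit: 2% of the $474,650 excess over $334,100 is $9,493; credit = $9,775 − $9,493 = $282.
Small Business Credit: $808,750 is below the $808,900 cutoff, so the full $6,250 applies.
Low-Income Housing Credit: 18% of the $20,250 excess over $788,500 is $3,645; credit = $7,275 − $3,645 = $3,630.
Total: $282 + $6,250 + $3,630 = $10,162.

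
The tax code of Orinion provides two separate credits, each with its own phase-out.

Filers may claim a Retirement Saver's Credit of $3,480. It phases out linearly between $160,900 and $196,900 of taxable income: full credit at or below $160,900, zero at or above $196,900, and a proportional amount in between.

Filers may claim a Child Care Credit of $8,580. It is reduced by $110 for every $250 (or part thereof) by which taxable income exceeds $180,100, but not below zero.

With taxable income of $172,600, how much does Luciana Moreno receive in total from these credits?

Retirement Saver's Credit: $172,600 is $11,700 into a $36,000 phase-out range, leaving 24,300/36,000 of the credit: $3,480 × 24,300/36,000 = $2,349.
Child Care Credit: $172,600 is at or below the $180,100 threshold, so the full $8,580 applies.
Total: $2,349 + $8,580 = $10,929.

$10,929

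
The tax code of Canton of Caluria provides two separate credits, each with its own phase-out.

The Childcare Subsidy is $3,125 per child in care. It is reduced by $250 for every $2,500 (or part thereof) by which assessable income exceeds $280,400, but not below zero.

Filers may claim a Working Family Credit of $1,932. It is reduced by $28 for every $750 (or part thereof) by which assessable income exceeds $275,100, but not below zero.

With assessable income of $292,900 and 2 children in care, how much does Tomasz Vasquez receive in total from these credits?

$6,260

Childcare Subsidy: base = 2 × $3,125 = $6,250. income exceeds $280,400 by $12,500, which is 5 full-or-partial $2,500 increments; reduction = 5 × $250 = $1,250, leaving $5,000.
Working Family Credit: income exceeds $275,100 by $17,800, which is 24 full-or-partial $750 increments; reduction = 24 × $28 = $672, leaving $1,260.
Total: $5,000 + $1,260 = $6,260.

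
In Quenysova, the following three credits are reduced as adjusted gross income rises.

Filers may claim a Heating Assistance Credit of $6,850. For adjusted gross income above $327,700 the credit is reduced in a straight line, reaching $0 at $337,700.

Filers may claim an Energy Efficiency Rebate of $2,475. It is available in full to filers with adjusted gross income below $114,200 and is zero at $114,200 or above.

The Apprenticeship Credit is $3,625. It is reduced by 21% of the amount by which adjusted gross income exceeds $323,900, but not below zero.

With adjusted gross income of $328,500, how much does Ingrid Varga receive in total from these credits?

Heating Assistance Credit: $328,500 is $800 into a $10,000 phase-out range, leaving 9,200/10,000 of the credit: $6,850 × 9,200/10,000 = $6,302.
Energy Efficiency Rebate: $328,500 meets or exceeds the $114,200 cutoff, so the credit is $0.
Apprenticeship Credit: 21% of the $4,600 excess over $323,900 is $966; credit = $3,625 − $966 = $2,659.
Total: $6,302 + $0 + $2,659 = $8,961.

$8,961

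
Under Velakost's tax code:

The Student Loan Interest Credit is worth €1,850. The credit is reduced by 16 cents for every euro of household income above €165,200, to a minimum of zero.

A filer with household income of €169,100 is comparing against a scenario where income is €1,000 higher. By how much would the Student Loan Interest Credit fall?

€160

At €169,100 — 16% of the €3,900 excess over €165,200 is €624; credit = €1,850 − €624 = €1,226.
At €170,100 — 16% of the €4,900 excess over €165,200 is €784; credit = €1,850 − €784 = €1,066.
Lost: €1,226 − €1,066 = €160.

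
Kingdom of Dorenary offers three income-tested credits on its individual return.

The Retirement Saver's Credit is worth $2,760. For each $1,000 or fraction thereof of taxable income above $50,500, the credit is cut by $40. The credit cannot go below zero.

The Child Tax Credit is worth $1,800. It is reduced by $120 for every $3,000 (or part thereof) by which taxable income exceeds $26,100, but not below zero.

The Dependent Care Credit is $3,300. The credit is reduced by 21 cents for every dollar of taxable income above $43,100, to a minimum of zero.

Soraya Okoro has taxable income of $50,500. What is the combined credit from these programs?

$5,226

Retirement Saver's Credit: $50,500 is at or below the $50,500 threshold, so the full $2,760 applies.
Child Tax Credit: income exceeds $26,100 by $24,400, which is 9 full-or-partial $3,000 increments; reduction = 9 × $120 = $1,080, leaving $720.
Dependent Care Credit: 21% of the $7,400 excess over $43,100 is $1,554; credit = $3,300 − $1,554 = $1,746.
Total: $2,760 + $720 + $1,746 = $5,226.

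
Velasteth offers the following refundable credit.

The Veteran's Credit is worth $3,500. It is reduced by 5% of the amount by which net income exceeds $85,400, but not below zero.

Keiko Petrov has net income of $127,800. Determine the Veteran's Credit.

Veteran's Credit: 5% of the $42,400 excess over $85,400 is $2,120; credit = $3,500 − $2,120 = $1,380.

$1,380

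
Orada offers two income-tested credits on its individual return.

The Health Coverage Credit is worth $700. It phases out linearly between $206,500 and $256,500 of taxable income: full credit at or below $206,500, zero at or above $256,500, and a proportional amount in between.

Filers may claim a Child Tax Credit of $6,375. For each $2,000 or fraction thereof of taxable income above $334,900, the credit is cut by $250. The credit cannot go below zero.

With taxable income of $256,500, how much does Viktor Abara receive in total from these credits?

Health Coverage Credit: $256,500 is at or above $256,500, so the credit is $0.
Child Tax Credit: $256,500 is at or below the $334,900 threshold, so the full $6,375 applies.
Total: $0 + $6,375 = $6,375.

$6,375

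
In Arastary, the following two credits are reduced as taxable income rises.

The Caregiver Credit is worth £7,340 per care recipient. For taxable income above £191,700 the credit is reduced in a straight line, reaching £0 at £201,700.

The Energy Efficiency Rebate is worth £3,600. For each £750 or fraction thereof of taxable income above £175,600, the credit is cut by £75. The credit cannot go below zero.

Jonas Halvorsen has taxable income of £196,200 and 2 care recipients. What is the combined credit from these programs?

£9,574

Caregiver Credit: base = 2 × £7,340 = £14,680. £196,200 is £4,500 into a £10,000 phase-out range, leaving 5,500/10,000 of the credit: £14,680 × 5,500/10,000 = £8,074.
Energy Efficiency Rebate: income exceeds £175,600 by £20,600, which is 28 full-or-partial £750 increments; reduction = 28 × £75 = £2,100, leaving £1,500.
Total: £8,074 + £1,500 = £9,574.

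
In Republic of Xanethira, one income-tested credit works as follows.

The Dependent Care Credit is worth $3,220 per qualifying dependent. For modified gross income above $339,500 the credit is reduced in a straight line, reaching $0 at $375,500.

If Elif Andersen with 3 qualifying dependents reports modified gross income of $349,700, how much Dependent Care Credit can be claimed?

Dependent Care Credit: base = 3 × $3,220 = $9,660. $349,700 is $10,200 into a $36,000 phase-out range, leaving 25,800/36,000 of the credit: $9,660 × 25,800/36,000 = $6,923.

$6,923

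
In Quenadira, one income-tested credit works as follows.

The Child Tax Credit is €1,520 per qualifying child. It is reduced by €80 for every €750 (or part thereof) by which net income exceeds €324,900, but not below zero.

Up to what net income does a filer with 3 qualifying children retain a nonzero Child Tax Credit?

€366,900

Full credit = 3 × €1,520 = €4,560.
After 56 increments the reduction is 56 × €80 = €4,480, leaving €80; one more increment wipes it out. Increment 56 ends at excess 56 × €750 = €42,000, so the highest qualifying income is €324,900 + €42,000 = €366,900.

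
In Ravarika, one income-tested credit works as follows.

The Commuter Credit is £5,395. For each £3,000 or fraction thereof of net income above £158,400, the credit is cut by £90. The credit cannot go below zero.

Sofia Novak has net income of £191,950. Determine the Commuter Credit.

£4,315

Commuter Credit: income exceeds £158,400 by £33,550, which is 12 full-or-partial £3,000 increments; reduction = 12 × £90 = £1,080, leaving £4,315.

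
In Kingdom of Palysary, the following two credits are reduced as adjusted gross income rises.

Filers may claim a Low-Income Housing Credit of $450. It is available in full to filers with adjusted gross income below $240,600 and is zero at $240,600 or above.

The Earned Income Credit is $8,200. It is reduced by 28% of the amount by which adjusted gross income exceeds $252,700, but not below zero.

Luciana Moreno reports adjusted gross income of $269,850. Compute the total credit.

Low-Income Housing Credit: $269,850 meets or exceeds the $240,600 cutoff, so the credit is $0.
Earned Income Credit: 28% of the $17,150 excess over $252,700 is $4,802; credit = $8,200 − $4,802 = $3,398.
Total: $0 + $3,398 = $3,398.

$3,398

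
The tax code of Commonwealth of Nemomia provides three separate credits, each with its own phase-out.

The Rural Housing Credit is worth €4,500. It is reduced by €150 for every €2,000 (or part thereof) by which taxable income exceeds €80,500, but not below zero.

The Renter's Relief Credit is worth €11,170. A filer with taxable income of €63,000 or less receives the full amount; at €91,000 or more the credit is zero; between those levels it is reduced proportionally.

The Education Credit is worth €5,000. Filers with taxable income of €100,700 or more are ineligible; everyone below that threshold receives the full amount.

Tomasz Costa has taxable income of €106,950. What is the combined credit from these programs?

€2,400

Rural Housing Credit: income exceeds €80,500 by €26,450, which is 14 full-or-partial €2,000 increments; reduction = 14 × €150 = €2,100, leaving €2,400.
Renter's Relief Credit: €106,950 is at or above €91,000, so the credit is €0.
Education Credit: €106,950 meets or exceeds the €100,700 cutoff, so the credit is €0.
Total: €2,400 + €0 + €0 = €2,400.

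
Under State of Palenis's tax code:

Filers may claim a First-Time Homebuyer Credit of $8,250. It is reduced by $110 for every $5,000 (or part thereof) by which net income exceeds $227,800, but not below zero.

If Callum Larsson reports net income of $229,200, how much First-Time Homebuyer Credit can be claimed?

$8,140

First-Time Homebuyer Credit: income exceeds $227,800 by $1,400, which is 1 full-or-partial $5,000 increment; reduction = 1 × $110 = $110, leaving $8,140.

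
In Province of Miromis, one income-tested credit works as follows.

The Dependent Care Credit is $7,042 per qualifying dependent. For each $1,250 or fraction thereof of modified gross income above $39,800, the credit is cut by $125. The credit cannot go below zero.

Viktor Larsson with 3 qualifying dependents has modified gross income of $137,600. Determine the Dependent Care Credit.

$11,251

Dependent Care Credit: base = 3 × $7,042 = $21,126. income exceeds $39,800 by $97,800, which is 79 full-or-partial $1,250 increments; reduction = 79 × $125 = $9,875, leaving $11,251.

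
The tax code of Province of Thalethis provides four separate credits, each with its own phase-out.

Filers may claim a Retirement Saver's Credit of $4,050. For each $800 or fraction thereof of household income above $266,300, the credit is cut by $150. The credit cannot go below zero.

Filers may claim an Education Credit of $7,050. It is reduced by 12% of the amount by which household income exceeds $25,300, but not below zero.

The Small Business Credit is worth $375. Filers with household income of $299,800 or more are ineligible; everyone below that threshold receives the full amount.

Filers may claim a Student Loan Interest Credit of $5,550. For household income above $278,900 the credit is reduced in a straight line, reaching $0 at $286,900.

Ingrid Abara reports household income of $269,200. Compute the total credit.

$9,375

Retirement Saver's Credit: income exceeds $266,300 by $2,900, which is 4 full-or-partial $800 increments; reduction = 4 × $150 = $600, leaving $3,450.
Education Credit: 12% of the $243,900 excess over $25,300 is $29,268 ≥ base, so the credit is $0.
Small Business Credit: $269,200 is below the $299,800 cutoff, so the full $375 applies.
Student Loan Interest Credit: $269,200 is at or below the $278,900 threshold, so the full $5,550 applies.
Total: $3,450 + $0 + $375 + $5,550 = $9,375.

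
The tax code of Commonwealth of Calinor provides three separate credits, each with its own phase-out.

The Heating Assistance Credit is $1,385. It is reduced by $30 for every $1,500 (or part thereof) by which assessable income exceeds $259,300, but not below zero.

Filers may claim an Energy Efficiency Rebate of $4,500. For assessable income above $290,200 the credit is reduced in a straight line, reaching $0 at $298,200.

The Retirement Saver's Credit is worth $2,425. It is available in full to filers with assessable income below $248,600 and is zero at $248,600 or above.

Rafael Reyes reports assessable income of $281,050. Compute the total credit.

$5,435

Heating Assistance Credit: income exceeds $259,300 by $21,750, which is 15 full-or-partial $1,500 increments; reduction = 15 × $30 = $450, leaving $935.
Energy Efficiency Rebate: $281,050 is at or below the $290,200 threshold, so the full $4,500 applies.
Retirement Saver's Credit: $281,050 meets or exceeds the $248,600 cutoff, so the credit is $0.
Total: $935 + $4,500 + $0 = $5,435.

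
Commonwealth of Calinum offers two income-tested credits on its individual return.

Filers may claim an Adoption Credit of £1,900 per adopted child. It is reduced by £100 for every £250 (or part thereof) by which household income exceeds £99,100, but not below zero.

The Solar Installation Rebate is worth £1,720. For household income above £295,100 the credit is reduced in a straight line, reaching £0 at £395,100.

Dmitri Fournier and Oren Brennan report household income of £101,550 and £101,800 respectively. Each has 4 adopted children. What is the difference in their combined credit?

£100

Dmitri (£101,550): Adoption Credit: base = 4 × £1,900 = £7,600. income exceeds £99,100 by £2,450, which is 10 full-or-partial £250 increments; reduction = 10 × £100 = £1,000, leaving £6,600. Solar Installation Rebate: £101,550 is at or below the £295,100 threshold, so the full £1,720 applies. total £6,600 + £1,720 = £8,320
Oren (£101,800): Adoption Credit: base = 4 × £1,900 = £7,600. income exceeds £99,100 by £2,700, which is 11 full-or-partial £250 increments; reduction = 11 × £100 = £1,100, leaving £6,500. Solar Installation Rebate: £101,800 is at or below the £295,100 threshold, so the full £1,720 applies. total £6,500 + £1,720 = £8,220
Difference: |£8,320 − £8,220| = £100.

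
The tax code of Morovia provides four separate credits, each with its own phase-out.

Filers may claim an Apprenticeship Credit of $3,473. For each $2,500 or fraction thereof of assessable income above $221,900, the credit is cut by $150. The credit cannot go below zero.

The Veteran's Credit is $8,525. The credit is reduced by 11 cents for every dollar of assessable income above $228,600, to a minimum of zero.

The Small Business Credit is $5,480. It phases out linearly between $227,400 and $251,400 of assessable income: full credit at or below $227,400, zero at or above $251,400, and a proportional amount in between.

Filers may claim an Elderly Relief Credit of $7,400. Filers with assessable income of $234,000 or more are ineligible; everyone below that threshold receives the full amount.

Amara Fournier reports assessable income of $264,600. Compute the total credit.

$5,338

Apprenticeship Credit: income exceeds $221,900 by $42,700, which is 18 full-or-partial $2,500 increments; reduction = 18 × $150 = $2,700, leaving $773.
Veteran's Credit: 11% of the $36,000 excess over $228,600 is $3,960; credit = $8,525 − $3,960 = $4,565.
Small Business Credit: $264,600 is at or above $251,400, so the credit is $0.
Elderly Relief Credit: $264,600 meets or exceeds the $234,000 cutoff, so the credit is $0.
Total: $773 + $4,565 + $0 + $0 = $5,338.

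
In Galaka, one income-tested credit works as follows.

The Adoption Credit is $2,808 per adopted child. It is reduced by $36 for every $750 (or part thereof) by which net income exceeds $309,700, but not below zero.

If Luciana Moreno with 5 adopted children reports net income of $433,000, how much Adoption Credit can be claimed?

Adoption Credit: base = 5 × $2,808 = $14,040. income exceeds $309,700 by $123,300, which is 165 full-or-partial $750 increments; reduction = 165 × $36 = $5,940, leaving $8,100.

$8,100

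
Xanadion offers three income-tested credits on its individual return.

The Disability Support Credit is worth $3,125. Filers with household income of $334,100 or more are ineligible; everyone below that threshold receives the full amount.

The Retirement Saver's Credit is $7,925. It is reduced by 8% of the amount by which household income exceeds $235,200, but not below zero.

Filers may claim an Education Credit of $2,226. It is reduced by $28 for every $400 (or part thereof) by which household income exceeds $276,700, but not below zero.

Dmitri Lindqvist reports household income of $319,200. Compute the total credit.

$4,330

Disability Support Credit: $319,200 is below the $334,100 cutoff, so the full $3,125 applies.
Retirement Saver's Credit: 8% of the $84,000 excess over $235,200 is $6,720; credit = $7,925 − $6,720 = $1,205.
Education Credit: income exceeds $276,700 by $42,500 → 107 increments × $28 = $2,996 ≥ base, so the credit is $0.
Total: $3,125 + $1,205 + $0 = $4,330.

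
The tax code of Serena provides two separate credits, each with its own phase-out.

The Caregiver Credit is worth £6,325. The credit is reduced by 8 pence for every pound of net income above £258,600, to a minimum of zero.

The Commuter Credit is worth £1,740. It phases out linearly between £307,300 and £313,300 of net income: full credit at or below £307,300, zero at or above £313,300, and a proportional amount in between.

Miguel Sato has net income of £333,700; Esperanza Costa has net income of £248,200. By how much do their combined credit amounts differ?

£7,748

Miguel (£333,700): Caregiver Credit: 8% of the £75,100 excess over £258,600 is £6,008; credit = £6,325 − £6,008 = £317. Commuter Credit: £333,700 is at or above £313,300, so the credit is £0. total £317 + £0 = £317
Esperanza (£248,200): Caregiver Credit: £248,200 is at or below the £258,600 threshold, so the full £6,325 applies. Commuter Credit: £248,200 is at or below the £307,300 threshold, so the full £1,740 applies. total £6,325 + £1,740 = £8,065
Difference: |£317 − £8,065| = £7,748.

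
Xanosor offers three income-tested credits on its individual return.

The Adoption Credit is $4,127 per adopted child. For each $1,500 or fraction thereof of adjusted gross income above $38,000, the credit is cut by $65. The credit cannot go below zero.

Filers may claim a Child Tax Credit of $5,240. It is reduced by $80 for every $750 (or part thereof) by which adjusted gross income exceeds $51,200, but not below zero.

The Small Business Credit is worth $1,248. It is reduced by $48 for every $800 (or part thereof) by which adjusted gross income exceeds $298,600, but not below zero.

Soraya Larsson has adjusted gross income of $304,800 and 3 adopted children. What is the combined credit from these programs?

$1,675

Adoption Credit: base = 3 × $4,127 = $12,381. income exceeds $38,000 by $266,800, which is 178 full-or-partial $1,500 increments; reduction = 178 × $65 = $11,570, leaving $811.
Child Tax Credit: income exceeds $51,200 by $253,600 → 339 increments × $80 = $27,120 ≥ base, so the credit is $0.
Small Business Credit: income exceeds $298,600 by $6,200, which is 8 full-or-partial $800 increments; reduction = 8 × $48 = $384, leaving $864.
Total: $811 + $0 + $864 = $1,675.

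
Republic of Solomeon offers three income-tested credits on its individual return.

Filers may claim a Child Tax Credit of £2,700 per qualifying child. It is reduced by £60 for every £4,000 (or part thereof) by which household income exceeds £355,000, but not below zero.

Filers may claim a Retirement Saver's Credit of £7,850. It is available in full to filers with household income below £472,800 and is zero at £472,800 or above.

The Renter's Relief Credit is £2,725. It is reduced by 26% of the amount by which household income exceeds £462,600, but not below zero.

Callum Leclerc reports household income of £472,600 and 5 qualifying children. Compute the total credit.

£19,675

Child Tax Credit: base = 5 × £2,700 = £13,500. income exceeds £355,000 by £117,600, which is 30 full-or-partial £4,000 increments; reduction = 30 × £60 = £1,800, leaving £11,700.
Retirement Saver's Credit: £472,600 is below the £472,800 cutoff, so the full £7,850 applies.
Renter's Relief Credit: 26% of the £10,000 excess over £462,600 is £2,600; credit = £2,725 − £2,600 = £125.
Total: £11,700 + £7,850 + £125 = £19,675.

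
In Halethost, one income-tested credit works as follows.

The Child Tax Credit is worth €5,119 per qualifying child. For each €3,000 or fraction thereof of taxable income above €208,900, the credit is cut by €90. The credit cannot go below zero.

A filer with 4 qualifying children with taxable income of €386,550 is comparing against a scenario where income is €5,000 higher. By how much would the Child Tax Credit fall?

€90

At €386,550 — base = 4 × €5,119 = €20,476. income exceeds €208,900 by €177,650, which is 60 full-or-partial €3,000 increments; reduction = 60 × €90 = €5,400, leaving €15,076.
At €391,550 — base = 4 × €5,119 = €20,476. income exceeds €208,900 by €182,650, which is 61 full-or-partial €3,000 increments; reduction = 61 × €90 = €5,490, leaving €14,986.
Lost: €15,076 − €14,986 = €90.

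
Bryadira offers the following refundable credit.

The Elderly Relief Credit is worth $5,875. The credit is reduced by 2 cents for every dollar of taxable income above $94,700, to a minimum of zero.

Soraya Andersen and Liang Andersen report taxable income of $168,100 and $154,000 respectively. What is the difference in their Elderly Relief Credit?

Soraya ($168,100): Elderly Relief Credit: 2% of the $73,400 excess over $94,700 is $1,468; credit = $5,875 − $1,468 = $4,407.
Liang ($154,000): Elderly Relief Credit: 2% of the $59,300 excess over $94,700 is $1,186; credit = $5,875 − $1,186 = $4,689.
Difference: |$4,407 − $4,689| = $282.

$282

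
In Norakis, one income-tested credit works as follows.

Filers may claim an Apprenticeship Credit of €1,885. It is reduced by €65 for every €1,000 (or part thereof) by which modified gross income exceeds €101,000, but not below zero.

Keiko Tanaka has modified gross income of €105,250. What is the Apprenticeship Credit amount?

Apprenticeship Credit: income exceeds €101,000 by €4,250, which is 5 full-or-partial €1,000 increments; reduction = 5 × €65 = €325, leaving €1,560.

€1,560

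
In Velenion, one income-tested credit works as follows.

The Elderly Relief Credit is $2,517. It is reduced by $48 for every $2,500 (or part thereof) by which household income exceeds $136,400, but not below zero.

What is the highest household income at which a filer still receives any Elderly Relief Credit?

After 52 increments the reduction is 52 × $48 = $2,496, leaving $21; one more increment wipes it out. Increment 52 ends at excess 52 × $2,500 = $130,000, so the highest qualifying income is $136,400 + $130,000 = $266,400.

$266,400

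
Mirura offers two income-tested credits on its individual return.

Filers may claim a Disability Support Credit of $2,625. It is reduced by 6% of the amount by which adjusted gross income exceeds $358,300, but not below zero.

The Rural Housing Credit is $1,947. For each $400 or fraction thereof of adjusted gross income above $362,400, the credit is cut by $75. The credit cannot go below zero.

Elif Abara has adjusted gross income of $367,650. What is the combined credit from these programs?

$2,961

Disability Support Credit: 6% of the $9,350 excess over $358,300 is $561; credit = $2,625 − $561 = $2,064.
Rural Housing Credit: income exceeds $362,400 by $5,250, which is 14 full-or-partial $400 increments; reduction = 14 × $75 = $1,050, leaving $897.
Total: $2,064 + $897 = $2,961.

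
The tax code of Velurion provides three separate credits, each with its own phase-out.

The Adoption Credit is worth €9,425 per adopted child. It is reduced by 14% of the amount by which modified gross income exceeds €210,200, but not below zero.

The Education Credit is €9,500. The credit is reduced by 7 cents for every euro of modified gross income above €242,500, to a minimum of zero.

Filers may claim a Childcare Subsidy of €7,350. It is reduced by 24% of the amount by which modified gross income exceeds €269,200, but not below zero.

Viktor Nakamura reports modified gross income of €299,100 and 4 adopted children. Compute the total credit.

Adoption Credit: base = 4 × €9,425 = €37,700. 14% of the €88,900 excess over €210,200 is €12,446; credit = €37,700 − €12,446 = €25,254.
Education Credit: 7% of the €56,600 excess over €242,500 is €3,962; credit = €9,500 − €3,962 = €5,538.
Childcare Subsidy: 24% of the €29,900 excess over €269,200 is €7,176; credit = €7,350 − €7,176 = €174.
Total: €25,254 + €5,538 + €174 = €30,966.

€30,966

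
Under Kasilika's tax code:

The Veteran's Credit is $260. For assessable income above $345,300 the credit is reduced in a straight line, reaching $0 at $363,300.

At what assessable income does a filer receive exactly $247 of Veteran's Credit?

$247 is 247/260 of the full $260, so 13/260 of the $18,000 range has been used: income = $345,300 + $18,000 × 13/260 = $346,200.

$346,200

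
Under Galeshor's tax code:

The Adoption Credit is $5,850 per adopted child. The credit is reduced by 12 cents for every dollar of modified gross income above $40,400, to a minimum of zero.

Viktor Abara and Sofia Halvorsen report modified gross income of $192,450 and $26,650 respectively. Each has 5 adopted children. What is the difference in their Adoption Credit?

Viktor ($192,450): Adoption Credit: base = 5 × $5,850 = $29,250. 12% of the $152,050 excess over $40,400 is $18,246; credit = $29,250 − $18,246 = $11,004.
Sofia ($26,650): Adoption Credit: base = 5 × $5,850 = $29,250. $26,650 is at or below the $40,400 threshold, so the full $29,250 applies.
Difference: |$11,004 − $29,250| = $18,246.

$18,246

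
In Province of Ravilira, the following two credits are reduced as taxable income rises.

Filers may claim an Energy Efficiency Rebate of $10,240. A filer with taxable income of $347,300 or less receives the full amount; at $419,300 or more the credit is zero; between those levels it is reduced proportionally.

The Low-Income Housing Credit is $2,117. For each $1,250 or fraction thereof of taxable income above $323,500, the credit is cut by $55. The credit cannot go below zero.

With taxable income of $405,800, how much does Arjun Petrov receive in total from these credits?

$1,920

Energy Efficiency Rebate: $405,800 is $58,500 into a $72,000 phase-out range, leaving 13,500/72,000 of the credit: $10,240 × 13,500/72,000 = $1,920.
Low-Income Housing Credit: income exceeds $323,500 by $82,300 → 66 increments × $55 = $3,630 ≥ base, so the credit is $0.
Total: $1,920 + $0 = $1,920.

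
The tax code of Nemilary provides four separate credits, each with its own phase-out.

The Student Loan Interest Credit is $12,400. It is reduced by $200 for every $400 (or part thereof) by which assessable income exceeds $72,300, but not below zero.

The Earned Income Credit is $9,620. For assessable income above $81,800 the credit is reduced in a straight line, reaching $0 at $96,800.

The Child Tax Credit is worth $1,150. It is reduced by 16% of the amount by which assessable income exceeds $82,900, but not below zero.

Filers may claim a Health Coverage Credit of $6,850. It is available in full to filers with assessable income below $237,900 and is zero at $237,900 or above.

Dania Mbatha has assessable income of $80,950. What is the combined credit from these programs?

Student Loan Interest Credit: income exceeds $72,300 by $8,650, which is 22 full-or-partial $400 increments; reduction = 22 × $200 = $4,400, leaving $8,000.
Earned Income Credit: $80,950 is at or below the $81,800 threshold, so the full $9,620 applies.
Child Tax Credit: $80,950 is at or below the $82,900 threshold, so the full $1,150 applies.
Health Coverage Credit: $80,950 is below the $237,900 cutoff, so the full $6,850 applies.
Total: $8,000 + $9,620 + $1,150 + $6,850 = $25,620.

$25,620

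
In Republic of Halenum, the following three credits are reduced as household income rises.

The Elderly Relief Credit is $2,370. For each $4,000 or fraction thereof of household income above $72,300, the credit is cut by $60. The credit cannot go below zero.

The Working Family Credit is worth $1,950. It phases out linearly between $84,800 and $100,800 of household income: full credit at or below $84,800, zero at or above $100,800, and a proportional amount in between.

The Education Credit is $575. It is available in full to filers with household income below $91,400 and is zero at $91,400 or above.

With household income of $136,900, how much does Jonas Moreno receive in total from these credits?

Elderly Relief Credit: income exceeds $72,300 by $64,600, which is 17 full-or-partial $4,000 increments; reduction = 17 × $60 = $1,020, leaving $1,350.
Working Family Credit: $136,900 is at or above $100,800, so the credit is $0.
Education Credit: $136,900 meets or exceeds the $91,400 cutoff, so the credit is $0.
Total: $1,350 + $0 + $0 = $1,350.

$1,350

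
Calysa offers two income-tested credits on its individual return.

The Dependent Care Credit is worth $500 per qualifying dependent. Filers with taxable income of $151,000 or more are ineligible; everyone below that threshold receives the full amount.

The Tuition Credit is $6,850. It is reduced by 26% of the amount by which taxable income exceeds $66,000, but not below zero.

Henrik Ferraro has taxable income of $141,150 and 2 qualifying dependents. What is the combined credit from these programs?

$1,000

Dependent Care Credit: base = 2 × $500 = $1,000. $141,150 is below the $151,000 cutoff, so the full $1,000 applies.
Tuition Credit: 26% of the $75,150 excess over $66,000 is $19,539 ≥ base, so the credit is $0.
Total: $1,000 + $0 = $1,000.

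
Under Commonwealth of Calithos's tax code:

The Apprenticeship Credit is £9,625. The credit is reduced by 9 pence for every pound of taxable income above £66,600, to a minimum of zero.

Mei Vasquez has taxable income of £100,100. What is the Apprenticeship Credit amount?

Apprenticeship Credit: 9% of the £33,500 excess over £66,600 is £3,015; credit = £9,625 − £3,015 = £6,610.

£6,610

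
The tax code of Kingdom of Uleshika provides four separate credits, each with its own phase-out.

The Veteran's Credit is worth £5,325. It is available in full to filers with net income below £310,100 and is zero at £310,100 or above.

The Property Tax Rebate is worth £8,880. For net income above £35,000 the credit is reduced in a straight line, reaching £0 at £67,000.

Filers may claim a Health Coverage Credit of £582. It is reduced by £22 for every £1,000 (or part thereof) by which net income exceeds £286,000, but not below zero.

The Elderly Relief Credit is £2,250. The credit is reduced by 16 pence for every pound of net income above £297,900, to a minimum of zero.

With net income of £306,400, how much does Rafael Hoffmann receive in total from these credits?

Veteran's Credit: £306,400 is below the £310,100 cutoff, so the full £5,325 applies.
Property Tax Rebate: £306,400 is at or above £67,000, so the credit is £0.
Health Coverage Credit: income exceeds £286,000 by £20,400, which is 21 full-or-partial £1,000 increments; reduction = 21 × £22 = £462, leaving £120.
Elderly Relief Credit: 16% of the £8,500 excess over £297,900 is £1,360; credit = £2,250 − £1,360 = £890.
Total: £5,325 + £0 + £120 + £890 = £6,335.

£6,335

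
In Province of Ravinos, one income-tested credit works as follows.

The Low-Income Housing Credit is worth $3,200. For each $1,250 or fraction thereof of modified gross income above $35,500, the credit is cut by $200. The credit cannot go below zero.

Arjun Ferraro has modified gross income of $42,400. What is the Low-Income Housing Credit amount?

Low-Income Housing Credit: income exceeds $35,500 by $6,900, which is 6 full-or-partial $1,250 increments; reduction = 6 × $200 = $1,200, leaving $2,000.

$2,000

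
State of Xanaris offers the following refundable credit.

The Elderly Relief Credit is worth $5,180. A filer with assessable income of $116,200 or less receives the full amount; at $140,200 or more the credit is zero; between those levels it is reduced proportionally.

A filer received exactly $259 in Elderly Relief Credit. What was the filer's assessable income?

$139,000

$259 is 259/5,180 of the full $5,180, so 4,921/5,180 of the $24,000 range has been used: income = $116,200 + $24,000 × 4,921/5,180 = $139,000.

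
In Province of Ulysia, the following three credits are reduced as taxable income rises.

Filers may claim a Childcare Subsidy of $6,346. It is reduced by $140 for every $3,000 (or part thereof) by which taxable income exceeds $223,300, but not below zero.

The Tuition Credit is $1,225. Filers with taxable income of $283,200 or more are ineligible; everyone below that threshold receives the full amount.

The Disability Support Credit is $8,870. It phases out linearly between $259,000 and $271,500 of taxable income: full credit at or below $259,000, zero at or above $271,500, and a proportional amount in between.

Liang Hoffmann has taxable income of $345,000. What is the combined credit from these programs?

Childcare Subsidy: income exceeds $223,300 by $121,700, which is 41 full-or-partial $3,000 increments; reduction = 41 × $140 = $5,740, leaving $606.
Tuition Credit: $345,000 meets or exceeds the $283,200 cutoff, so the credit is $0.
Disability Support Credit: $345,000 is at or above $271,500, so the credit is $0.
Total: $606 + $0 + $0 = $606.

$606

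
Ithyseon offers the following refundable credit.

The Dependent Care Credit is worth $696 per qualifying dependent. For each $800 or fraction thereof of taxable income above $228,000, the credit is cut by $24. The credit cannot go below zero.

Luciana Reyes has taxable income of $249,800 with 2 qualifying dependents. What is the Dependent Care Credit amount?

$720

Dependent Care Credit: base = 2 × $696 = $1,392. income exceeds $228,000 by $21,800, which is 28 full-or-partial $800 increments; reduction = 28 × $24 = $672, leaving $720.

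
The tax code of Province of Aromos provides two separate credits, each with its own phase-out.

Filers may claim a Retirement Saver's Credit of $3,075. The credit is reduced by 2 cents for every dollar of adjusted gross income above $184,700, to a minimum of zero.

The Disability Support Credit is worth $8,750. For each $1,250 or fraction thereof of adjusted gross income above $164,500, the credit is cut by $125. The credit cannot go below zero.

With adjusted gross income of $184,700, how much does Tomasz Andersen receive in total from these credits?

$9,700

Retirement Saver's Credit: $184,700 is at or below the $184,700 threshold, so the full $3,075 applies.
Disability Support Credit: income exceeds $164,500 by $20,200, which is 17 full-or-partial $1,250 increments; reduction = 17 × $125 = $2,125, leaving $6,625.
Total: $3,075 + $6,625 = $9,700.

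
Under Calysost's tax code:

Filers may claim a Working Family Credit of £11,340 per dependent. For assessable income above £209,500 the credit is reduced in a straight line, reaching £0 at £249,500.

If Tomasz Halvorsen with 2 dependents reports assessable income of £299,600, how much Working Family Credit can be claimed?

£0

Working Family Credit: base = 2 × £11,340 = £22,680. £299,600 is at or above £249,500, so the credit is £0.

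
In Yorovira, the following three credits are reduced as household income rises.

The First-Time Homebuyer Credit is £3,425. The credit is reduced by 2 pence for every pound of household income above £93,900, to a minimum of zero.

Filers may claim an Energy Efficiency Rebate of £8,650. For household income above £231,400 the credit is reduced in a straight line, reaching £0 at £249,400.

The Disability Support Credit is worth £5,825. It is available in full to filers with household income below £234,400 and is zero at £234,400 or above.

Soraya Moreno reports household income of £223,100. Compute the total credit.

First-Time Homebuyer Credit: 2% of the £129,200 excess over £93,900 is £2,584; credit = £3,425 − £2,584 = £841.
Energy Efficiency Rebate: £223,100 is at or below the £231,400 threshold, so the full £8,650 applies.
Disability Support Credit: £223,100 is below the £234,400 cutoff, so the full £5,825 applies.
Total: £841 + £8,650 + £5,825 = £15,316.

£15,316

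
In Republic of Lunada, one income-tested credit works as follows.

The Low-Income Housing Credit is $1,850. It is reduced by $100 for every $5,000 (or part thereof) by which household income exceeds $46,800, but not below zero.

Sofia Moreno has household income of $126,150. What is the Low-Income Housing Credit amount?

Low-Income Housing Credit: income exceeds $46,800 by $79,350, which is 16 full-or-partial $5,000 increments; reduction = 16 × $100 = $1,600, leaving $250.

$250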